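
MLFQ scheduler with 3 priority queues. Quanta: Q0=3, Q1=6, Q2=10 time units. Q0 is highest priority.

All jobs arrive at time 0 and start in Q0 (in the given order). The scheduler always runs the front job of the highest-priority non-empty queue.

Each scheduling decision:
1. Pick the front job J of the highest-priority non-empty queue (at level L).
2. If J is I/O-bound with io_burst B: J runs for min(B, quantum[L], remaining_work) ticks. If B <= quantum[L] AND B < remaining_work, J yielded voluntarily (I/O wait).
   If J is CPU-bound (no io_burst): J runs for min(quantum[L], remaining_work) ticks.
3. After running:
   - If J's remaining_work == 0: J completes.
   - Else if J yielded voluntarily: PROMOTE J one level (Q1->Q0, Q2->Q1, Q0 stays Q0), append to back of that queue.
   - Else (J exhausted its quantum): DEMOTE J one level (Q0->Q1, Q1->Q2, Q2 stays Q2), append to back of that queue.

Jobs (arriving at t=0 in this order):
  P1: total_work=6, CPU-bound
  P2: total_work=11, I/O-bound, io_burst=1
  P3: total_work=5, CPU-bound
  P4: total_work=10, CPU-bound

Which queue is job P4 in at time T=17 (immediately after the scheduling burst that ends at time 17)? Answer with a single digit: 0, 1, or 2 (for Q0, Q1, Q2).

Answer: 1

Derivation:
t=0-3: P1@Q0 runs 3, rem=3, quantum used, demote→Q1. Q0=[P2,P3,P4] Q1=[P1] Q2=[]
t=3-4: P2@Q0 runs 1, rem=10, I/O yield, promote→Q0. Q0=[P3,P4,P2] Q1=[P1] Q2=[]
t=4-7: P3@Q0 runs 3, rem=2, quantum used, demote→Q1. Q0=[P4,P2] Q1=[P1,P3] Q2=[]
t=7-10: P4@Q0 runs 3, rem=7, quantum used, demote→Q1. Q0=[P2] Q1=[P1,P3,P4] Q2=[]
t=10-11: P2@Q0 runs 1, rem=9, I/O yield, promote→Q0. Q0=[P2] Q1=[P1,P3,P4] Q2=[]
t=11-12: P2@Q0 runs 1, rem=8, I/O yield, promote→Q0. Q0=[P2] Q1=[P1,P3,P4] Q2=[]
t=12-13: P2@Q0 runs 1, rem=7, I/O yield, promote→Q0. Q0=[P2] Q1=[P1,P3,P4] Q2=[]
t=13-14: P2@Q0 runs 1, rem=6, I/O yield, promote→Q0. Q0=[P2] Q1=[P1,P3,P4] Q2=[]
t=14-15: P2@Q0 runs 1, rem=5, I/O yield, promote→Q0. Q0=[P2] Q1=[P1,P3,P4] Q2=[]
t=15-16: P2@Q0 runs 1, rem=4, I/O yield, promote→Q0. Q0=[P2] Q1=[P1,P3,P4] Q2=[]
t=16-17: P2@Q0 runs 1, rem=3, I/O yield, promote→Q0. Q0=[P2] Q1=[P1,P3,P4] Q2=[]
t=17-18: P2@Q0 runs 1, rem=2, I/O yield, promote→Q0. Q0=[P2] Q1=[P1,P3,P4] Q2=[]
t=18-19: P2@Q0 runs 1, rem=1, I/O yield, promote→Q0. Q0=[P2] Q1=[P1,P3,P4] Q2=[]
t=19-20: P2@Q0 runs 1, rem=0, completes. Q0=[] Q1=[P1,P3,P4] Q2=[]
t=20-23: P1@Q1 runs 3, rem=0, completes. Q0=[] Q1=[P3,P4] Q2=[]
t=23-25: P3@Q1 runs 2, rem=0, completes. Q0=[] Q1=[P4] Q2=[]
t=25-31: P4@Q1 runs 6, rem=1, quantum used, demote→Q2. Q0=[] Q1=[] Q2=[P4]
t=31-32: P4@Q2 runs 1, rem=0, completes. Q0=[] Q1=[] Q2=[]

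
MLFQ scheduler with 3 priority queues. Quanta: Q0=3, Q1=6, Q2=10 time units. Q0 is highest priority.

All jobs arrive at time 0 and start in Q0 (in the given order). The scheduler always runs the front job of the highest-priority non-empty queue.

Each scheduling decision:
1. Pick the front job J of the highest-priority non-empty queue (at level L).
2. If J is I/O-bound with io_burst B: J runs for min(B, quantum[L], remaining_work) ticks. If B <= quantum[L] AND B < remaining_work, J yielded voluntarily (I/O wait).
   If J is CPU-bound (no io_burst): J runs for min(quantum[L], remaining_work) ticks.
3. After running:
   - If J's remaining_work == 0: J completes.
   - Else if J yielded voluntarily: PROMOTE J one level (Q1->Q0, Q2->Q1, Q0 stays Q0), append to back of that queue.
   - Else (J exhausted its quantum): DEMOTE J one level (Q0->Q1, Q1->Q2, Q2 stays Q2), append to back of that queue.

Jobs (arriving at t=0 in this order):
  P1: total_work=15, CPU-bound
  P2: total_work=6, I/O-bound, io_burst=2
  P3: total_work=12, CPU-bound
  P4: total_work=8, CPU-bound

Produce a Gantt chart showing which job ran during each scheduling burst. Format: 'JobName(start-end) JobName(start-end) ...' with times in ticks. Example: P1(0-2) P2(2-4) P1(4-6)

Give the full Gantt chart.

Answer: P1(0-3) P2(3-5) P3(5-8) P4(8-11) P2(11-13) P2(13-15) P1(15-21) P3(21-27) P4(27-32) P1(32-38) P3(38-41)

Derivation:
t=0-3: P1@Q0 runs 3, rem=12, quantum used, demote→Q1. Q0=[P2,P3,P4] Q1=[P1] Q2=[]
t=3-5: P2@Q0 runs 2, rem=4, I/O yield, promote→Q0. Q0=[P3,P4,P2] Q1=[P1] Q2=[]
t=5-8: P3@Q0 runs 3, rem=9, quantum used, demote→Q1. Q0=[P4,P2] Q1=[P1,P3] Q2=[]
t=8-11: P4@Q0 runs 3, rem=5, quantum used, demote→Q1. Q0=[P2] Q1=[P1,P3,P4] Q2=[]
t=11-13: P2@Q0 runs 2, rem=2, I/O yield, promote→Q0. Q0=[P2] Q1=[P1,P3,P4] Q2=[]
t=13-15: P2@Q0 runs 2, rem=0, completes. Q0=[] Q1=[P1,P3,P4] Q2=[]
t=15-21: P1@Q1 runs 6, rem=6, quantum used, demote→Q2. Q0=[] Q1=[P3,P4] Q2=[P1]
t=21-27: P3@Q1 runs 6, rem=3, quantum used, demote→Q2. Q0=[] Q1=[P4] Q2=[P1,P3]
t=27-32: P4@Q1 runs 5, rem=0, completes. Q0=[] Q1=[] Q2=[P1,P3]
t=32-38: P1@Q2 runs 6, rem=0, completes. Q0=[] Q1=[] Q2=[P3]
t=38-41: P3@Q2 runs 3, rem=0, completes. Q0=[] Q1=[] Q2=[]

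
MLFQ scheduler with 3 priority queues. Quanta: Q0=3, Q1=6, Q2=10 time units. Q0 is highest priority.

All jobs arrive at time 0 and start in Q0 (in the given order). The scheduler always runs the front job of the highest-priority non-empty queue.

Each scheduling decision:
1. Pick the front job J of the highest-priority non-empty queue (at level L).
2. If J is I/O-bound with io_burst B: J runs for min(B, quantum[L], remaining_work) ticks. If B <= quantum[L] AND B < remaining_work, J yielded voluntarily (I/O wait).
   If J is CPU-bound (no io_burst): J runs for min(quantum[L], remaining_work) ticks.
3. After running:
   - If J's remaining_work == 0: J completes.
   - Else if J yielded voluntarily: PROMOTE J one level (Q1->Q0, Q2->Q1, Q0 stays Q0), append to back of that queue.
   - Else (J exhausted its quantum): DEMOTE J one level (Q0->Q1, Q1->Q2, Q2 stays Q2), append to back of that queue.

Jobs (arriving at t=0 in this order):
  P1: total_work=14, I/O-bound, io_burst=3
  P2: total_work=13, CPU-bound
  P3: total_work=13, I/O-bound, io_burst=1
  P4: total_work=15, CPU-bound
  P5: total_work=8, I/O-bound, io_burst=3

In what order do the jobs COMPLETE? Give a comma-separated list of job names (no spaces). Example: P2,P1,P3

Answer: P5,P1,P3,P2,P4

Derivation:
t=0-3: P1@Q0 runs 3, rem=11, I/O yield, promote→Q0. Q0=[P2,P3,P4,P5,P1] Q1=[] Q2=[]
t=3-6: P2@Q0 runs 3, rem=10, quantum used, demote→Q1. Q0=[P3,P4,P5,P1] Q1=[P2] Q2=[]
t=6-7: P3@Q0 runs 1, rem=12, I/O yield, promote→Q0. Q0=[P4,P5,P1,P3] Q1=[P2] Q2=[]
t=7-10: P4@Q0 runs 3, rem=12, quantum used, demote→Q1. Q0=[P5,P1,P3] Q1=[P2,P4] Q2=[]
t=10-13: P5@Q0 runs 3, rem=5, I/O yield, promote→Q0. Q0=[P1,P3,P5] Q1=[P2,P4] Q2=[]
t=13-16: P1@Q0 runs 3, rem=8, I/O yield, promote→Q0. Q0=[P3,P5,P1] Q1=[P2,P4] Q2=[]
t=16-17: P3@Q0 runs 1, rem=11, I/O yield, promote→Q0. Q0=[P5,P1,P3] Q1=[P2,P4] Q2=[]
t=17-20: P5@Q0 runs 3, rem=2, I/O yield, promote→Q0. Q0=[P1,P3,P5] Q1=[P2,P4] Q2=[]
t=20-23: P1@Q0 runs 3, rem=5, I/O yield, promote→Q0. Q0=[P3,P5,P1] Q1=[P2,P4] Q2=[]
t=23-24: P3@Q0 runs 1, rem=10, I/O yield, promote→Q0. Q0=[P5,P1,P3] Q1=[P2,P4] Q2=[]
t=24-26: P5@Q0 runs 2, rem=0, completes. Q0=[P1,P3] Q1=[P2,P4] Q2=[]
t=26-29: P1@Q0 runs 3, rem=2, I/O yield, promote→Q0. Q0=[P3,P1] Q1=[P2,P4] Q2=[]
t=29-30: P3@Q0 runs 1, rem=9, I/O yield, promote→Q0. Q0=[P1,P3] Q1=[P2,P4] Q2=[]
t=30-32: P1@Q0 runs 2, rem=0, completes. Q0=[P3] Q1=[P2,P4] Q2=[]
t=32-33: P3@Q0 runs 1, rem=8, I/O yield, promote→Q0. Q0=[P3] Q1=[P2,P4] Q2=[]
t=33-34: P3@Q0 runs 1, rem=7, I/O yield, promote→Q0. Q0=[P3] Q1=[P2,P4] Q2=[]
t=34-35: P3@Q0 runs 1, rem=6, I/O yield, promote→Q0. Q0=[P3] Q1=[P2,P4] Q2=[]
t=35-36: P3@Q0 runs 1, rem=5, I/O yield, promote→Q0. Q0=[P3] Q1=[P2,P4] Q2=[]
t=36-37: P3@Q0 runs 1, rem=4, I/O yield, promote→Q0. Q0=[P3] Q1=[P2,P4] Q2=[]
t=37-38: P3@Q0 runs 1, rem=3, I/O yield, promote→Q0. Q0=[P3] Q1=[P2,P4] Q2=[]
t=38-39: P3@Q0 runs 1, rem=2, I/O yield, promote→Q0. Q0=[P3] Q1=[P2,P4] Q2=[]
t=39-40: P3@Q0 runs 1, rem=1, I/O yield, promote→Q0. Q0=[P3] Q1=[P2,P4] Q2=[]
t=40-41: P3@Q0 runs 1, rem=0, completes. Q0=[] Q1=[P2,P4] Q2=[]
t=41-47: P2@Q1 runs 6, rem=4, quantum used, demote→Q2. Q0=[] Q1=[P4] Q2=[P2]
t=47-53: P4@Q1 runs 6, rem=6, quantum used, demote→Q2. Q0=[] Q1=[] Q2=[P2,P4]
t=53-57: P2@Q2 runs 4, rem=0, completes. Q0=[] Q1=[] Q2=[P4]
t=57-63: P4@Q2 runs 6, rem=0, completes. Q0=[] Q1=[] Q2=[]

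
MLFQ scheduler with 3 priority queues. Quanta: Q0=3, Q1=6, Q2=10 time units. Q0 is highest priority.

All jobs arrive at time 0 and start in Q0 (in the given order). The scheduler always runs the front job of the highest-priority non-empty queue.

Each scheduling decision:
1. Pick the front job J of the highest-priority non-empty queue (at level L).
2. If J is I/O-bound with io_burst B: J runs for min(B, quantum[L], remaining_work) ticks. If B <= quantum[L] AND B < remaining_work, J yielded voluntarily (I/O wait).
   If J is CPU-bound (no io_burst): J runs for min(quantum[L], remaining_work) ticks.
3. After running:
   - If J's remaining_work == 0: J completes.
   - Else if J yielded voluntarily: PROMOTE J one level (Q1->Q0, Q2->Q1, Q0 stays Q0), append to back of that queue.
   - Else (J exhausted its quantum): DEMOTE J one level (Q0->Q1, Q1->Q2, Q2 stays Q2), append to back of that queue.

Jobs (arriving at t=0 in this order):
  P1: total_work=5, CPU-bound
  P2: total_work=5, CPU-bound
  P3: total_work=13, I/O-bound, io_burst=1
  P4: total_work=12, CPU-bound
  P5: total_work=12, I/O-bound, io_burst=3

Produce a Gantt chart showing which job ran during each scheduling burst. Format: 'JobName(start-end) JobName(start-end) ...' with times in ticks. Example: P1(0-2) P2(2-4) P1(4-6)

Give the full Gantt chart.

t=0-3: P1@Q0 runs 3, rem=2, quantum used, demote→Q1. Q0=[P2,P3,P4,P5] Q1=[P1] Q2=[]
t=3-6: P2@Q0 runs 3, rem=2, quantum used, demote→Q1. Q0=[P3,P4,P5] Q1=[P1,P2] Q2=[]
t=6-7: P3@Q0 runs 1, rem=12, I/O yield, promote→Q0. Q0=[P4,P5,P3] Q1=[P1,P2] Q2=[]
t=7-10: P4@Q0 runs 3, rem=9, quantum used, demote→Q1. Q0=[P5,P3] Q1=[P1,P2,P4] Q2=[]
t=10-13: P5@Q0 runs 3, rem=9, I/O yield, promote→Q0. Q0=[P3,P5] Q1=[P1,P2,P4] Q2=[]
t=13-14: P3@Q0 runs 1, rem=11, I/O yield, promote→Q0. Q0=[P5,P3] Q1=[P1,P2,P4] Q2=[]
t=14-17: P5@Q0 runs 3, rem=6, I/O yield, promote→Q0. Q0=[P3,P5] Q1=[P1,P2,P4] Q2=[]
t=17-18: P3@Q0 runs 1, rem=10, I/O yield, promote→Q0. Q0=[P5,P3] Q1=[P1,P2,P4] Q2=[]
t=18-21: P5@Q0 runs 3, rem=3, I/O yield, promote→Q0. Q0=[P3,P5] Q1=[P1,P2,P4] Q2=[]
t=21-22: P3@Q0 runs 1, rem=9, I/O yield, promote→Q0. Q0=[P5,P3] Q1=[P1,P2,P4] Q2=[]
t=22-25: P5@Q0 runs 3, rem=0, completes. Q0=[P3] Q1=[P1,P2,P4] Q2=[]
t=25-26: P3@Q0 runs 1, rem=8, I/O yield, promote→Q0. Q0=[P3] Q1=[P1,P2,P4] Q2=[]
t=26-27: P3@Q0 runs 1, rem=7, I/O yield, promote→Q0. Q0=[P3] Q1=[P1,P2,P4] Q2=[]
t=27-28: P3@Q0 runs 1, rem=6, I/O yield, promote→Q0. Q0=[P3] Q1=[P1,P2,P4] Q2=[]
t=28-29: P3@Q0 runs 1, rem=5, I/O yield, promote→Q0. Q0=[P3] Q1=[P1,P2,P4] Q2=[]
t=29-30: P3@Q0 runs 1, rem=4, I/O yield, promote→Q0. Q0=[P3] Q1=[P1,P2,P4] Q2=[]
t=30-31: P3@Q0 runs 1, rem=3, I/O yield, promote→Q0. Q0=[P3] Q1=[P1,P2,P4] Q2=[]
t=31-32: P3@Q0 runs 1, rem=2, I/O yield, promote→Q0. Q0=[P3] Q1=[P1,P2,P4] Q2=[]
t=32-33: P3@Q0 runs 1, rem=1, I/O yield, promote→Q0. Q0=[P3] Q1=[P1,P2,P4] Q2=[]
t=33-34: P3@Q0 runs 1, rem=0, completes. Q0=[] Q1=[P1,P2,P4] Q2=[]
t=34-36: P1@Q1 runs 2, rem=0, completes. Q0=[] Q1=[P2,P4] Q2=[]
t=36-38: P2@Q1 runs 2, rem=0, completes. Q0=[] Q1=[P4] Q2=[]
t=38-44: P4@Q1 runs 6, rem=3, quantum used, demote→Q2. Q0=[] Q1=[] Q2=[P4]
t=44-47: P4@Q2 runs 3, rem=0, completes. Q0=[] Q1=[] Q2=[]

Answer: P1(0-3) P2(3-6) P3(6-7) P4(7-10) P5(10-13) P3(13-14) P5(14-17) P3(17-18) P5(18-21) P3(21-22) P5(22-25) P3(25-26) P3(26-27) P3(27-28) P3(28-29) P3(29-30) P3(30-31) P3(31-32) P3(32-33) P3(33-34) P1(34-36) P2(36-38) P4(38-44) P4(44-47)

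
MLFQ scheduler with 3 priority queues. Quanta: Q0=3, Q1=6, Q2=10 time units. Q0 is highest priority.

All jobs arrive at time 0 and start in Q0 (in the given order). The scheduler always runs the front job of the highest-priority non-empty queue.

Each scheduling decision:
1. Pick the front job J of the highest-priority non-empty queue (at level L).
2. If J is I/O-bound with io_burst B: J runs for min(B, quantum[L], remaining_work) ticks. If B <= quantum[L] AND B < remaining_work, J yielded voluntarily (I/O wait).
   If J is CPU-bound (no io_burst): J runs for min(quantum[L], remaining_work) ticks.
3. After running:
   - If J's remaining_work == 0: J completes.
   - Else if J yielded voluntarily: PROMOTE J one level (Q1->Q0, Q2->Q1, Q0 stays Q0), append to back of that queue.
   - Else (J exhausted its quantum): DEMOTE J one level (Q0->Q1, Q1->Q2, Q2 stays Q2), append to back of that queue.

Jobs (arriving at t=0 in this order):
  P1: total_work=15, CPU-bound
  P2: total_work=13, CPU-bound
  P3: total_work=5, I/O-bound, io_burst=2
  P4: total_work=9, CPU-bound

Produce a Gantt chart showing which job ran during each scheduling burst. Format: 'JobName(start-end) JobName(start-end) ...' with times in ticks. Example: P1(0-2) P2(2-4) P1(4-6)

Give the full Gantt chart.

Answer: P1(0-3) P2(3-6) P3(6-8) P4(8-11) P3(11-13) P3(13-14) P1(14-20) P2(20-26) P4(26-32) P1(32-38) P2(38-42)

Derivation:
t=0-3: P1@Q0 runs 3, rem=12, quantum used, demote→Q1. Q0=[P2,P3,P4] Q1=[P1] Q2=[]
t=3-6: P2@Q0 runs 3, rem=10, quantum used, demote→Q1. Q0=[P3,P4] Q1=[P1,P2] Q2=[]
t=6-8: P3@Q0 runs 2, rem=3, I/O yield, promote→Q0. Q0=[P4,P3] Q1=[P1,P2] Q2=[]
t=8-11: P4@Q0 runs 3, rem=6, quantum used, demote→Q1. Q0=[P3] Q1=[P1,P2,P4] Q2=[]
t=11-13: P3@Q0 runs 2, rem=1, I/O yield, promote→Q0. Q0=[P3] Q1=[P1,P2,P4] Q2=[]
t=13-14: P3@Q0 runs 1, rem=0, completes. Q0=[] Q1=[P1,P2,P4] Q2=[]
t=14-20: P1@Q1 runs 6, rem=6, quantum used, demote→Q2. Q0=[] Q1=[P2,P4] Q2=[P1]
t=20-26: P2@Q1 runs 6, rem=4, quantum used, demote→Q2. Q0=[] Q1=[P4] Q2=[P1,P2]
t=26-32: P4@Q1 runs 6, rem=0, completes. Q0=[] Q1=[] Q2=[P1,P2]
t=32-38: P1@Q2 runs 6, rem=0, completes. Q0=[] Q1=[] Q2=[P2]
t=38-42: P2@Q2 runs 4, rem=0, completes. Q0=[] Q1=[] Q2=[]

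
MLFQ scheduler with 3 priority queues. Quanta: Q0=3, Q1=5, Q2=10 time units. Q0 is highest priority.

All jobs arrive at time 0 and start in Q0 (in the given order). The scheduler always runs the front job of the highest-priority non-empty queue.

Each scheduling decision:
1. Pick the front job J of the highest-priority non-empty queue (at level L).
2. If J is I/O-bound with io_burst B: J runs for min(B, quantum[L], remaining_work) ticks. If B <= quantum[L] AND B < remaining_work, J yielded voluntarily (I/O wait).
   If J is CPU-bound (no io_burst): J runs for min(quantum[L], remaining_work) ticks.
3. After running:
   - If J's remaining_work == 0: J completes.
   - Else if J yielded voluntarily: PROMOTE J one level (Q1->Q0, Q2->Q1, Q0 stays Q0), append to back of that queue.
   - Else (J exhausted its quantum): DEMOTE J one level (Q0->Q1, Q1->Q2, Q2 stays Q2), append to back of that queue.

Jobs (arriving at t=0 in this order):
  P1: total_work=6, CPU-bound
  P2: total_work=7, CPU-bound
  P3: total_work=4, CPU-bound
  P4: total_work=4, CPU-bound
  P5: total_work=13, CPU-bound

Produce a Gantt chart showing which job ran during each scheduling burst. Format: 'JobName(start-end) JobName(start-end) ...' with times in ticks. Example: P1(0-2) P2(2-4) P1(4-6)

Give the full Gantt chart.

Answer: P1(0-3) P2(3-6) P3(6-9) P4(9-12) P5(12-15) P1(15-18) P2(18-22) P3(22-23) P4(23-24) P5(24-29) P5(29-34)

Derivation:
t=0-3: P1@Q0 runs 3, rem=3, quantum used, demote→Q1. Q0=[P2,P3,P4,P5] Q1=[P1] Q2=[]
t=3-6: P2@Q0 runs 3, rem=4, quantum used, demote→Q1. Q0=[P3,P4,P5] Q1=[P1,P2] Q2=[]
t=6-9: P3@Q0 runs 3, rem=1, quantum used, demote→Q1. Q0=[P4,P5] Q1=[P1,P2,P3] Q2=[]
t=9-12: P4@Q0 runs 3, rem=1, quantum used, demote→Q1. Q0=[P5] Q1=[P1,P2,P3,P4] Q2=[]
t=12-15: P5@Q0 runs 3, rem=10, quantum used, demote→Q1. Q0=[] Q1=[P1,P2,P3,P4,P5] Q2=[]
t=15-18: P1@Q1 runs 3, rem=0, completes. Q0=[] Q1=[P2,P3,P4,P5] Q2=[]
t=18-22: P2@Q1 runs 4, rem=0, completes. Q0=[] Q1=[P3,P4,P5] Q2=[]
t=22-23: P3@Q1 runs 1, rem=0, completes. Q0=[] Q1=[P4,P5] Q2=[]
t=23-24: P4@Q1 runs 1, rem=0, completes. Q0=[] Q1=[P5] Q2=[]
t=24-29: P5@Q1 runs 5, rem=5, quantum used, demote→Q2. Q0=[] Q1=[] Q2=[P5]
t=29-34: P5@Q2 runs 5, rem=0, completes. Q0=[] Q1=[] Q2=[]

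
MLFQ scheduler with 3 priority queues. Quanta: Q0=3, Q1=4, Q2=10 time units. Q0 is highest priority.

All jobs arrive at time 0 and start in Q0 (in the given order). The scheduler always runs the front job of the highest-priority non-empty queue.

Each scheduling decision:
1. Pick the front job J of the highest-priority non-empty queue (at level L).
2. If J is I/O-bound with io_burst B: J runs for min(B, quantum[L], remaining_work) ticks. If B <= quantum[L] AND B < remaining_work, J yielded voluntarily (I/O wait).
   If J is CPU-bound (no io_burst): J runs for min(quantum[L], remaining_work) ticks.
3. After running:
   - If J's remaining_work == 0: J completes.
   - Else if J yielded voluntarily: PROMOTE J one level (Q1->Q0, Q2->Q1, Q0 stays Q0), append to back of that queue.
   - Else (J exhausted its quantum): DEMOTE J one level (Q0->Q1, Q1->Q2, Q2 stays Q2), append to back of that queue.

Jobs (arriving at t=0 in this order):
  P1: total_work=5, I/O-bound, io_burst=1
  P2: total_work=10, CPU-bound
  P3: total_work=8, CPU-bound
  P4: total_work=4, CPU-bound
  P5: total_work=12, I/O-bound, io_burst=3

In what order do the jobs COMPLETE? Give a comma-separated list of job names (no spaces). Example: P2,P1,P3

Answer: P5,P1,P4,P2,P3

Derivation:
t=0-1: P1@Q0 runs 1, rem=4, I/O yield, promote→Q0. Q0=[P2,P3,P4,P5,P1] Q1=[] Q2=[]
t=1-4: P2@Q0 runs 3, rem=7, quantum used, demote→Q1. Q0=[P3,P4,P5,P1] Q1=[P2] Q2=[]
t=4-7: P3@Q0 runs 3, rem=5, quantum used, demote→Q1. Q0=[P4,P5,P1] Q1=[P2,P3] Q2=[]
t=7-10: P4@Q0 runs 3, rem=1, quantum used, demote→Q1. Q0=[P5,P1] Q1=[P2,P3,P4] Q2=[]
t=10-13: P5@Q0 runs 3, rem=9, I/O yield, promote→Q0. Q0=[P1,P5] Q1=[P2,P3,P4] Q2=[]
t=13-14: P1@Q0 runs 1, rem=3, I/O yield, promote→Q0. Q0=[P5,P1] Q1=[P2,P3,P4] Q2=[]
t=14-17: P5@Q0 runs 3, rem=6, I/O yield, promote→Q0. Q0=[P1,P5] Q1=[P2,P3,P4] Q2=[]
t=17-18: P1@Q0 runs 1, rem=2, I/O yield, promote→Q0. Q0=[P5,P1] Q1=[P2,P3,P4] Q2=[]
t=18-21: P5@Q0 runs 3, rem=3, I/O yield, promote→Q0. Q0=[P1,P5] Q1=[P2,P3,P4] Q2=[]
t=21-22: P1@Q0 runs 1, rem=1, I/O yield, promote→Q0. Q0=[P5,P1] Q1=[P2,P3,P4] Q2=[]
t=22-25: P5@Q0 runs 3, rem=0, completes. Q0=[P1] Q1=[P2,P3,P4] Q2=[]
t=25-26: P1@Q0 runs 1, rem=0, completes. Q0=[] Q1=[P2,P3,P4] Q2=[]
t=26-30: P2@Q1 runs 4, rem=3, quantum used, demote→Q2. Q0=[] Q1=[P3,P4] Q2=[P2]
t=30-34: P3@Q1 runs 4, rem=1, quantum used, demote→Q2. Q0=[] Q1=[P4] Q2=[P2,P3]
t=34-35: P4@Q1 runs 1, rem=0, completes. Q0=[] Q1=[] Q2=[P2,P3]
t=35-38: P2@Q2 runs 3, rem=0, completes. Q0=[] Q1=[] Q2=[P3]
t=38-39: P3@Q2 runs 1, rem=0, completes. Q0=[] Q1=[] Q2=[]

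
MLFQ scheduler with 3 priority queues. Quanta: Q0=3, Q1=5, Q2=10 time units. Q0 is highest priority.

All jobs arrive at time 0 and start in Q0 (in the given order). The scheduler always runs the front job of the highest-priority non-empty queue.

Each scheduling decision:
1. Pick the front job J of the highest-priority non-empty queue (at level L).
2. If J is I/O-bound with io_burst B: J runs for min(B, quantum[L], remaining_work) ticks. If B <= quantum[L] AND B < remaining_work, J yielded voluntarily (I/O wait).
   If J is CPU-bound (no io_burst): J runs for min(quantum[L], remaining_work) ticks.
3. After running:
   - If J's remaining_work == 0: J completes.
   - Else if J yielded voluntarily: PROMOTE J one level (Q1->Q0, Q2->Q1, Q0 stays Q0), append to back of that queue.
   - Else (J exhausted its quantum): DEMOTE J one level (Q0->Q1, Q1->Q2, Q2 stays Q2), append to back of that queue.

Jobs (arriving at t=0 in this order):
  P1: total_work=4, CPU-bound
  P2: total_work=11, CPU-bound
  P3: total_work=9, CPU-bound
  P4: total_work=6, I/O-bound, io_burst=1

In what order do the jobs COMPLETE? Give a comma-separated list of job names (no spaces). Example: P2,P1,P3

t=0-3: P1@Q0 runs 3, rem=1, quantum used, demote→Q1. Q0=[P2,P3,P4] Q1=[P1] Q2=[]
t=3-6: P2@Q0 runs 3, rem=8, quantum used, demote→Q1. Q0=[P3,P4] Q1=[P1,P2] Q2=[]
t=6-9: P3@Q0 runs 3, rem=6, quantum used, demote→Q1. Q0=[P4] Q1=[P1,P2,P3] Q2=[]
t=9-10: P4@Q0 runs 1, rem=5, I/O yield, promote→Q0. Q0=[P4] Q1=[P1,P2,P3] Q2=[]
t=10-11: P4@Q0 runs 1, rem=4, I/O yield, promote→Q0. Q0=[P4] Q1=[P1,P2,P3] Q2=[]
t=11-12: P4@Q0 runs 1, rem=3, I/O yield, promote→Q0. Q0=[P4] Q1=[P1,P2,P3] Q2=[]
t=12-13: P4@Q0 runs 1, rem=2, I/O yield, promote→Q0. Q0=[P4] Q1=[P1,P2,P3] Q2=[]
t=13-14: P4@Q0 runs 1, rem=1, I/O yield, promote→Q0. Q0=[P4] Q1=[P1,P2,P3] Q2=[]
t=14-15: P4@Q0 runs 1, rem=0, completes. Q0=[] Q1=[P1,P2,P3] Q2=[]
t=15-16: P1@Q1 runs 1, rem=0, completes. Q0=[] Q1=[P2,P3] Q2=[]
t=16-21: P2@Q1 runs 5, rem=3, quantum used, demote→Q2. Q0=[] Q1=[P3] Q2=[P2]
t=21-26: P3@Q1 runs 5, rem=1, quantum used, demote→Q2. Q0=[] Q1=[] Q2=[P2,P3]
t=26-29: P2@Q2 runs 3, rem=0, completes. Q0=[] Q1=[] Q2=[P3]
t=29-30: P3@Q2 runs 1, rem=0, completes. Q0=[] Q1=[] Q2=[]

Answer: P4,P1,P2,P3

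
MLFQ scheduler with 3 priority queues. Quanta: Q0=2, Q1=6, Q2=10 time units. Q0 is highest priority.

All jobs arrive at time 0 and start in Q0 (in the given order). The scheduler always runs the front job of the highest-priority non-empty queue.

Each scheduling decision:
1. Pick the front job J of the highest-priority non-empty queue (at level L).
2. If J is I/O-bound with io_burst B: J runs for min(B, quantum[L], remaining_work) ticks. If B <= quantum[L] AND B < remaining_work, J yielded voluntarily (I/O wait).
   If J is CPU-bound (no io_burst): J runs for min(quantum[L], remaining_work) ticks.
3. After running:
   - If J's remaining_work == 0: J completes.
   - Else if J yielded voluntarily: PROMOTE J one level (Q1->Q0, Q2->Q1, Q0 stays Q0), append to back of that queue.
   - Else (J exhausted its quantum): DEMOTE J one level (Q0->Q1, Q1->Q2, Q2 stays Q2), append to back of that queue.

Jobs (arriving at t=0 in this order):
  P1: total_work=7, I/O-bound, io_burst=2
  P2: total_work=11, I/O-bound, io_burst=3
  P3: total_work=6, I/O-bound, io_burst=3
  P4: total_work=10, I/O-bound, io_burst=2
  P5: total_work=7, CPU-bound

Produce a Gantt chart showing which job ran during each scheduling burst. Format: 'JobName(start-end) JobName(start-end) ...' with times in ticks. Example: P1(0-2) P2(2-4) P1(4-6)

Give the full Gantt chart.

Answer: P1(0-2) P2(2-4) P3(4-6) P4(6-8) P5(8-10) P1(10-12) P4(12-14) P1(14-16) P4(16-18) P1(18-19) P4(19-21) P4(21-23) P2(23-26) P2(26-28) P3(28-31) P3(31-32) P5(32-37) P2(37-40) P2(40-41)

Derivation:
t=0-2: P1@Q0 runs 2, rem=5, I/O yield, promote→Q0. Q0=[P2,P3,P4,P5,P1] Q1=[] Q2=[]
t=2-4: P2@Q0 runs 2, rem=9, quantum used, demote→Q1. Q0=[P3,P4,P5,P1] Q1=[P2] Q2=[]
t=4-6: P3@Q0 runs 2, rem=4, quantum used, demote→Q1. Q0=[P4,P5,P1] Q1=[P2,P3] Q2=[]
t=6-8: P4@Q0 runs 2, rem=8, I/O yield, promote→Q0. Q0=[P5,P1,P4] Q1=[P2,P3] Q2=[]
t=8-10: P5@Q0 runs 2, rem=5, quantum used, demote→Q1. Q0=[P1,P4] Q1=[P2,P3,P5] Q2=[]
t=10-12: P1@Q0 runs 2, rem=3, I/O yield, promote→Q0. Q0=[P4,P1] Q1=[P2,P3,P5] Q2=[]
t=12-14: P4@Q0 runs 2, rem=6, I/O yield, promote→Q0. Q0=[P1,P4] Q1=[P2,P3,P5] Q2=[]
t=14-16: P1@Q0 runs 2, rem=1, I/O yield, promote→Q0. Q0=[P4,P1] Q1=[P2,P3,P5] Q2=[]
t=16-18: P4@Q0 runs 2, rem=4, I/O yield, promote→Q0. Q0=[P1,P4] Q1=[P2,P3,P5] Q2=[]
t=18-19: P1@Q0 runs 1, rem=0, completes. Q0=[P4] Q1=[P2,P3,P5] Q2=[]
t=19-21: P4@Q0 runs 2, rem=2, I/O yield, promote→Q0. Q0=[P4] Q1=[P2,P3,P5] Q2=[]
t=21-23: P4@Q0 runs 2, rem=0, completes. Q0=[] Q1=[P2,P3,P5] Q2=[]
t=23-26: P2@Q1 runs 3, rem=6, I/O yield, promote→Q0. Q0=[P2] Q1=[P3,P5] Q2=[]
t=26-28: P2@Q0 runs 2, rem=4, quantum used, demote→Q1. Q0=[] Q1=[P3,P5,P2] Q2=[]
t=28-31: P3@Q1 runs 3, rem=1, I/O yield, promote→Q0. Q0=[P3] Q1=[P5,P2] Q2=[]
t=31-32: P3@Q0 runs 1, rem=0, completes. Q0=[] Q1=[P5,P2] Q2=[]
t=32-37: P5@Q1 runs 5, rem=0, completes. Q0=[] Q1=[P2] Q2=[]
t=37-40: P2@Q1 runs 3, rem=1, I/O yield, promote→Q0. Q0=[P2] Q1=[] Q2=[]
t=40-41: P2@Q0 runs 1, rem=0, completes. Q0=[] Q1=[] Q2=[]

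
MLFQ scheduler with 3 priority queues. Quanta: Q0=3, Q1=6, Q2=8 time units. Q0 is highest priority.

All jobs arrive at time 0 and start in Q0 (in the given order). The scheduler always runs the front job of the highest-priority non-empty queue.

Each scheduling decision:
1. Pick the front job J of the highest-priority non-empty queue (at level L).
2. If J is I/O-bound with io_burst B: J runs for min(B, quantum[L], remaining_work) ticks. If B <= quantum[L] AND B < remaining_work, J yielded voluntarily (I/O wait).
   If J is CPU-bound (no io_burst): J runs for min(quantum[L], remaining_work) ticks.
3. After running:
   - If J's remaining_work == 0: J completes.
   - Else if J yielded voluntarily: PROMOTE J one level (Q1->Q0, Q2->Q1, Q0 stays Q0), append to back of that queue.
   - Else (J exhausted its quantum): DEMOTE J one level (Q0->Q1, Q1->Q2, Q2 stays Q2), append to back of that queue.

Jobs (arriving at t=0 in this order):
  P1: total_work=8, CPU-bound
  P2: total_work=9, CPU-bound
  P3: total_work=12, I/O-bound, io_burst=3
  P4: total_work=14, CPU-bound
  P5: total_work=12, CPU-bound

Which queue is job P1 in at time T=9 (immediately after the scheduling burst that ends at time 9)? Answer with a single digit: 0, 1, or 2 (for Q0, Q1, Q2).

Answer: 1

Derivation:
t=0-3: P1@Q0 runs 3, rem=5, quantum used, demote→Q1. Q0=[P2,P3,P4,P5] Q1=[P1] Q2=[]
t=3-6: P2@Q0 runs 3, rem=6, quantum used, demote→Q1. Q0=[P3,P4,P5] Q1=[P1,P2] Q2=[]
t=6-9: P3@Q0 runs 3, rem=9, I/O yield, promote→Q0. Q0=[P4,P5,P3] Q1=[P1,P2] Q2=[]
t=9-12: P4@Q0 runs 3, rem=11, quantum used, demote→Q1. Q0=[P5,P3] Q1=[P1,P2,P4] Q2=[]
t=12-15: P5@Q0 runs 3, rem=9, quantum used, demote→Q1. Q0=[P3] Q1=[P1,P2,P4,P5] Q2=[]
t=15-18: P3@Q0 runs 3, rem=6, I/O yield, promote→Q0. Q0=[P3] Q1=[P1,P2,P4,P5] Q2=[]
t=18-21: P3@Q0 runs 3, rem=3, I/O yield, promote→Q0. Q0=[P3] Q1=[P1,P2,P4,P5] Q2=[]
t=21-24: P3@Q0 runs 3, rem=0, completes. Q0=[] Q1=[P1,P2,P4,P5] Q2=[]
t=24-29: P1@Q1 runs 5, rem=0, completes. Q0=[] Q1=[P2,P4,P5] Q2=[]
t=29-35: P2@Q1 runs 6, rem=0, completes. Q0=[] Q1=[P4,P5] Q2=[]
t=35-41: P4@Q1 runs 6, rem=5, quantum used, demote→Q2. Q0=[] Q1=[P5] Q2=[P4]
t=41-47: P5@Q1 runs 6, rem=3, quantum used, demote→Q2. Q0=[] Q1=[] Q2=[P4,P5]
t=47-52: P4@Q2 runs 5, rem=0, completes. Q0=[] Q1=[] Q2=[P5]
t=52-55: P5@Q2 runs 3, rem=0, completes. Q0=[] Q1=[] Q2=[]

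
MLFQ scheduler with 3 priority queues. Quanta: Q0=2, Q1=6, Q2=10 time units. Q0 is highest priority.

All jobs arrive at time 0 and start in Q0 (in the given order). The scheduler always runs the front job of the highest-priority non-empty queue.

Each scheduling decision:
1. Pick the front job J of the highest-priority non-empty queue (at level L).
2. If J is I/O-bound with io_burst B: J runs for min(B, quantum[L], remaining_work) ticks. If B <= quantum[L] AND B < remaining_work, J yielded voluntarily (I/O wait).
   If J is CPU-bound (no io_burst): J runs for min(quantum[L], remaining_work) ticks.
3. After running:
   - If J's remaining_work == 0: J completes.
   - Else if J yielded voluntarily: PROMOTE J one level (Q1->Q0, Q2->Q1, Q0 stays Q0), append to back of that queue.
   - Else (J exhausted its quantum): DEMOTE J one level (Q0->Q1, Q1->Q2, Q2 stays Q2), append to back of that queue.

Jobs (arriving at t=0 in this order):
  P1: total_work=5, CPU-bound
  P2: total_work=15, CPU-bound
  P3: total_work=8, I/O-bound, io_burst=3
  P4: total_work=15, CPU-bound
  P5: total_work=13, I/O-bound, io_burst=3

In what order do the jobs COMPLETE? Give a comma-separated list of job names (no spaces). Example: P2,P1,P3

Answer: P1,P3,P5,P2,P4

Derivation:
t=0-2: P1@Q0 runs 2, rem=3, quantum used, demote→Q1. Q0=[P2,P3,P4,P5] Q1=[P1] Q2=[]
t=2-4: P2@Q0 runs 2, rem=13, quantum used, demote→Q1. Q0=[P3,P4,P5] Q1=[P1,P2] Q2=[]
t=4-6: P3@Q0 runs 2, rem=6, quantum used, demote→Q1. Q0=[P4,P5] Q1=[P1,P2,P3] Q2=[]
t=6-8: P4@Q0 runs 2, rem=13, quantum used, demote→Q1. Q0=[P5] Q1=[P1,P2,P3,P4] Q2=[]
t=8-10: P5@Q0 runs 2, rem=11, quantum used, demote→Q1. Q0=[] Q1=[P1,P2,P3,P4,P5] Q2=[]
t=10-13: P1@Q1 runs 3, rem=0, completes. Q0=[] Q1=[P2,P3,P4,P5] Q2=[]
t=13-19: P2@Q1 runs 6, rem=7, quantum used, demote→Q2. Q0=[] Q1=[P3,P4,P5] Q2=[P2]
t=19-22: P3@Q1 runs 3, rem=3, I/O yield, promote→Q0. Q0=[P3] Q1=[P4,P5] Q2=[P2]
t=22-24: P3@Q0 runs 2, rem=1, quantum used, demote→Q1. Q0=[] Q1=[P4,P5,P3] Q2=[P2]
t=24-30: P4@Q1 runs 6, rem=7, quantum used, demote→Q2. Q0=[] Q1=[P5,P3] Q2=[P2,P4]
t=30-33: P5@Q1 runs 3, rem=8, I/O yield, promote→Q0. Q0=[P5] Q1=[P3] Q2=[P2,P4]
t=33-35: P5@Q0 runs 2, rem=6, quantum used, demote→Q1. Q0=[] Q1=[P3,P5] Q2=[P2,P4]
t=35-36: P3@Q1 runs 1, rem=0, completes. Q0=[] Q1=[P5] Q2=[P2,P4]
t=36-39: P5@Q1 runs 3, rem=3, I/O yield, promote→Q0. Q0=[P5] Q1=[] Q2=[P2,P4]
t=39-41: P5@Q0 runs 2, rem=1, quantum used, demote→Q1. Q0=[] Q1=[P5] Q2=[P2,P4]
t=41-42: P5@Q1 runs 1, rem=0, completes. Q0=[] Q1=[] Q2=[P2,P4]
t=42-49: P2@Q2 runs 7, rem=0, completes. Q0=[] Q1=[] Q2=[P4]
t=49-56: P4@Q2 runs 7, rem=0, completes. Q0=[] Q1=[] Q2=[]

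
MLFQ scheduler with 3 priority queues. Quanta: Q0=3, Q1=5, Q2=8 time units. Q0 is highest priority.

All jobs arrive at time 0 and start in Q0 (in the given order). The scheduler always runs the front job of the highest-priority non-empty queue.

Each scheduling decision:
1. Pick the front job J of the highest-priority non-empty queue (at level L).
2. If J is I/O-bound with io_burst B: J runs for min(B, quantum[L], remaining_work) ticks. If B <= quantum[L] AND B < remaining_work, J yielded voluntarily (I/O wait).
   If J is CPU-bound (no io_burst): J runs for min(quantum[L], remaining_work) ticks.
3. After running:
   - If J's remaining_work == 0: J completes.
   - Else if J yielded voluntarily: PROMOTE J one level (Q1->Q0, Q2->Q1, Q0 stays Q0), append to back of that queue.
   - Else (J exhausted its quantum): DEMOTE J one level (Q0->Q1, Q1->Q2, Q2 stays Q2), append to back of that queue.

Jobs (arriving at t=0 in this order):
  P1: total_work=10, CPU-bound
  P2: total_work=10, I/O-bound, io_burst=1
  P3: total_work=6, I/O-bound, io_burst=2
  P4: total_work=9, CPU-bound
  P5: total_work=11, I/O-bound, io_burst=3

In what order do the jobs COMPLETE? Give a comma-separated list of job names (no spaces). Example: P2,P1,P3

Answer: P3,P5,P2,P1,P4

Derivation:
t=0-3: P1@Q0 runs 3, rem=7, quantum used, demote→Q1. Q0=[P2,P3,P4,P5] Q1=[P1] Q2=[]
t=3-4: P2@Q0 runs 1, rem=9, I/O yield, promote→Q0. Q0=[P3,P4,P5,P2] Q1=[P1] Q2=[]
t=4-6: P3@Q0 runs 2, rem=4, I/O yield, promote→Q0. Q0=[P4,P5,P2,P3] Q1=[P1] Q2=[]
t=6-9: P4@Q0 runs 3, rem=6, quantum used, demote→Q1. Q0=[P5,P2,P3] Q1=[P1,P4] Q2=[]
t=9-12: P5@Q0 runs 3, rem=8, I/O yield, promote→Q0. Q0=[P2,P3,P5] Q1=[P1,P4] Q2=[]
t=12-13: P2@Q0 runs 1, rem=8, I/O yield, promote→Q0. Q0=[P3,P5,P2] Q1=[P1,P4] Q2=[]
t=13-15: P3@Q0 runs 2, rem=2, I/O yield, promote→Q0. Q0=[P5,P2,P3] Q1=[P1,P4] Q2=[]
t=15-18: P5@Q0 runs 3, rem=5, I/O yield, promote→Q0. Q0=[P2,P3,P5] Q1=[P1,P4] Q2=[]
t=18-19: P2@Q0 runs 1, rem=7, I/O yield, promote→Q0. Q0=[P3,P5,P2] Q1=[P1,P4] Q2=[]
t=19-21: P3@Q0 runs 2, rem=0, completes. Q0=[P5,P2] Q1=[P1,P4] Q2=[]
t=21-24: P5@Q0 runs 3, rem=2, I/O yield, promote→Q0. Q0=[P2,P5] Q1=[P1,P4] Q2=[]
t=24-25: P2@Q0 runs 1, rem=6, I/O yield, promote→Q0. Q0=[P5,P2] Q1=[P1,P4] Q2=[]
t=25-27: P5@Q0 runs 2, rem=0, completes. Q0=[P2] Q1=[P1,P4] Q2=[]
t=27-28: P2@Q0 runs 1, rem=5, I/O yield, promote→Q0. Q0=[P2] Q1=[P1,P4] Q2=[]
t=28-29: P2@Q0 runs 1, rem=4, I/O yield, promote→Q0. Q0=[P2] Q1=[P1,P4] Q2=[]
t=29-30: P2@Q0 runs 1, rem=3, I/O yield, promote→Q0. Q0=[P2] Q1=[P1,P4] Q2=[]
t=30-31: P2@Q0 runs 1, rem=2, I/O yield, promote→Q0. Q0=[P2] Q1=[P1,P4] Q2=[]
t=31-32: P2@Q0 runs 1, rem=1, I/O yield, promote→Q0. Q0=[P2] Q1=[P1,P4] Q2=[]
t=32-33: P2@Q0 runs 1, rem=0, completes. Q0=[] Q1=[P1,P4] Q2=[]
t=33-38: P1@Q1 runs 5, rem=2, quantum used, demote→Q2. Q0=[] Q1=[P4] Q2=[P1]
t=38-43: P4@Q1 runs 5, rem=1, quantum used, demote→Q2. Q0=[] Q1=[] Q2=[P1,P4]
t=43-45: P1@Q2 runs 2, rem=0, completes. Q0=[] Q1=[] Q2=[P4]
t=45-46: P4@Q2 runs 1, rem=0, completes. Q0=[] Q1=[] Q2=[]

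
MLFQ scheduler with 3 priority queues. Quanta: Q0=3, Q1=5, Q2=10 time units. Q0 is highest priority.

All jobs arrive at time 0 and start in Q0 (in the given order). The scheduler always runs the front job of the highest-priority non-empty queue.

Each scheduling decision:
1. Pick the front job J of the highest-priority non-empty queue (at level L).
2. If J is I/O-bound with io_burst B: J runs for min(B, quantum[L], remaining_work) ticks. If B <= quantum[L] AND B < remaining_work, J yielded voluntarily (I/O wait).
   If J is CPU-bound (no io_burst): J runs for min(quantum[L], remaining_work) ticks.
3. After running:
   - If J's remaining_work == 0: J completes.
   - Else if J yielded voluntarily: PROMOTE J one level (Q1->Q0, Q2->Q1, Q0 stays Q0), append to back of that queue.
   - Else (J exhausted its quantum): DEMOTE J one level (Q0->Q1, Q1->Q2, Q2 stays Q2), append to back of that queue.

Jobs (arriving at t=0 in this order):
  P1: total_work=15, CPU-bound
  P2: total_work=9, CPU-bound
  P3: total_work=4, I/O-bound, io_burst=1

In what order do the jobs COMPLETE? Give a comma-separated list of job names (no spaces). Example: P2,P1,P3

Answer: P3,P1,P2

Derivation:
t=0-3: P1@Q0 runs 3, rem=12, quantum used, demote→Q1. Q0=[P2,P3] Q1=[P1] Q2=[]
t=3-6: P2@Q0 runs 3, rem=6, quantum used, demote→Q1. Q0=[P3] Q1=[P1,P2] Q2=[]
t=6-7: P3@Q0 runs 1, rem=3, I/O yield, promote→Q0. Q0=[P3] Q1=[P1,P2] Q2=[]
t=7-8: P3@Q0 runs 1, rem=2, I/O yield, promote→Q0. Q0=[P3] Q1=[P1,P2] Q2=[]
t=8-9: P3@Q0 runs 1, rem=1, I/O yield, promote→Q0. Q0=[P3] Q1=[P1,P2] Q2=[]
t=9-10: P3@Q0 runs 1, rem=0, completes. Q0=[] Q1=[P1,P2] Q2=[]
t=10-15: P1@Q1 runs 5, rem=7, quantum used, demote→Q2. Q0=[] Q1=[P2] Q2=[P1]
t=15-20: P2@Q1 runs 5, rem=1, quantum used, demote→Q2. Q0=[] Q1=[] Q2=[P1,P2]
t=20-27: P1@Q2 runs 7, rem=0, completes. Q0=[] Q1=[] Q2=[P2]
t=27-28: P2@Q2 runs 1, rem=0, completes. Q0=[] Q1=[] Q2=[]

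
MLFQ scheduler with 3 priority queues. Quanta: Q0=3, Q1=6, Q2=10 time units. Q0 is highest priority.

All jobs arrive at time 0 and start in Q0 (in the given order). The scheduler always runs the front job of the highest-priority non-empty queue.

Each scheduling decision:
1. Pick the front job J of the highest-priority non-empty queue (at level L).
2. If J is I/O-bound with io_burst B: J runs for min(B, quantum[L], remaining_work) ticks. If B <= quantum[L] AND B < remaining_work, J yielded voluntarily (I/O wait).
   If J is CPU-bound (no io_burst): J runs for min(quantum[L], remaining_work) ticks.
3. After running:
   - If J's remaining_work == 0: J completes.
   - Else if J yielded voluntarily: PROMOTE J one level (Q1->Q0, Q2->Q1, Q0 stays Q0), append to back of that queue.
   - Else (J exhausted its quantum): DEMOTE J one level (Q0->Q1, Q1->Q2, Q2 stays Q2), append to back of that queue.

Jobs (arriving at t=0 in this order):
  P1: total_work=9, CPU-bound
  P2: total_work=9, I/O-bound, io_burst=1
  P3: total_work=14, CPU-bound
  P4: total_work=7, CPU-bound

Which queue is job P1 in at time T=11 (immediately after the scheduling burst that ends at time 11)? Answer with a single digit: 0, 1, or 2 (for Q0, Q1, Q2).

t=0-3: P1@Q0 runs 3, rem=6, quantum used, demote→Q1. Q0=[P2,P3,P4] Q1=[P1] Q2=[]
t=3-4: P2@Q0 runs 1, rem=8, I/O yield, promote→Q0. Q0=[P3,P4,P2] Q1=[P1] Q2=[]
t=4-7: P3@Q0 runs 3, rem=11, quantum used, demote→Q1. Q0=[P4,P2] Q1=[P1,P3] Q2=[]
t=7-10: P4@Q0 runs 3, rem=4, quantum used, demote→Q1. Q0=[P2] Q1=[P1,P3,P4] Q2=[]
t=10-11: P2@Q0 runs 1, rem=7, I/O yield, promote→Q0. Q0=[P2] Q1=[P1,P3,P4] Q2=[]
t=11-12: P2@Q0 runs 1, rem=6, I/O yield, promote→Q0. Q0=[P2] Q1=[P1,P3,P4] Q2=[]
t=12-13: P2@Q0 runs 1, rem=5, I/O yield, promote→Q0. Q0=[P2] Q1=[P1,P3,P4] Q2=[]
t=13-14: P2@Q0 runs 1, rem=4, I/O yield, promote→Q0. Q0=[P2] Q1=[P1,P3,P4] Q2=[]
t=14-15: P2@Q0 runs 1, rem=3, I/O yield, promote→Q0. Q0=[P2] Q1=[P1,P3,P4] Q2=[]
t=15-16: P2@Q0 runs 1, rem=2, I/O yield, promote→Q0. Q0=[P2] Q1=[P1,P3,P4] Q2=[]
t=16-17: P2@Q0 runs 1, rem=1, I/O yield, promote→Q0. Q0=[P2] Q1=[P1,P3,P4] Q2=[]
t=17-18: P2@Q0 runs 1, rem=0, completes. Q0=[] Q1=[P1,P3,P4] Q2=[]
t=18-24: P1@Q1 runs 6, rem=0, completes. Q0=[] Q1=[P3,P4] Q2=[]
t=24-30: P3@Q1 runs 6, rem=5, quantum used, demote→Q2. Q0=[] Q1=[P4] Q2=[P3]
t=30-34: P4@Q1 runs 4, rem=0, completes. Q0=[] Q1=[] Q2=[P3]
t=34-39: P3@Q2 runs 5, rem=0, completes. Q0=[] Q1=[] Q2=[]

Answer: 1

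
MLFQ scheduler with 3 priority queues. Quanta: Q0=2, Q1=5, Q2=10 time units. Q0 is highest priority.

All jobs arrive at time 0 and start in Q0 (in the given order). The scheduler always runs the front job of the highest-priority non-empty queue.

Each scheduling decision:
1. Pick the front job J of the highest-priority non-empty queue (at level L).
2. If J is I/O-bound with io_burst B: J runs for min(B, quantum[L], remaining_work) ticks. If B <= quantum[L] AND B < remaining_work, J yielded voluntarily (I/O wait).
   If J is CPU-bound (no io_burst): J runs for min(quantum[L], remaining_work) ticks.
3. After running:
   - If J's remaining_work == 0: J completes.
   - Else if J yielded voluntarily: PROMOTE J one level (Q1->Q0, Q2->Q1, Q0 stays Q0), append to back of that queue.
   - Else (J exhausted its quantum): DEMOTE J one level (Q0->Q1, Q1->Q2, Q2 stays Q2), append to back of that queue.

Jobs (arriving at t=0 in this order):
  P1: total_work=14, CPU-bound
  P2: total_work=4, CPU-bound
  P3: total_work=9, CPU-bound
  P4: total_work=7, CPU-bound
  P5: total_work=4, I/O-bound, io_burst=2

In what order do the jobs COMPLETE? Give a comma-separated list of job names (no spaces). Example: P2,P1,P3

t=0-2: P1@Q0 runs 2, rem=12, quantum used, demote→Q1. Q0=[P2,P3,P4,P5] Q1=[P1] Q2=[]
t=2-4: P2@Q0 runs 2, rem=2, quantum used, demote→Q1. Q0=[P3,P4,P5] Q1=[P1,P2] Q2=[]
t=4-6: P3@Q0 runs 2, rem=7, quantum used, demote→Q1. Q0=[P4,P5] Q1=[P1,P2,P3] Q2=[]
t=6-8: P4@Q0 runs 2, rem=5, quantum used, demote→Q1. Q0=[P5] Q1=[P1,P2,P3,P4] Q2=[]
t=8-10: P5@Q0 runs 2, rem=2, I/O yield, promote→Q0. Q0=[P5] Q1=[P1,P2,P3,P4] Q2=[]
t=10-12: P5@Q0 runs 2, rem=0, completes. Q0=[] Q1=[P1,P2,P3,P4] Q2=[]
t=12-17: P1@Q1 runs 5, rem=7, quantum used, demote→Q2. Q0=[] Q1=[P2,P3,P4] Q2=[P1]
t=17-19: P2@Q1 runs 2, rem=0, completes. Q0=[] Q1=[P3,P4] Q2=[P1]
t=19-24: P3@Q1 runs 5, rem=2, quantum used, demote→Q2. Q0=[] Q1=[P4] Q2=[P1,P3]
t=24-29: P4@Q1 runs 5, rem=0, completes. Q0=[] Q1=[] Q2=[P1,P3]
t=29-36: P1@Q2 runs 7, rem=0, completes. Q0=[] Q1=[] Q2=[P3]
t=36-38: P3@Q2 runs 2, rem=0, completes. Q0=[] Q1=[] Q2=[]

Answer: P5,P2,P4,P1,P3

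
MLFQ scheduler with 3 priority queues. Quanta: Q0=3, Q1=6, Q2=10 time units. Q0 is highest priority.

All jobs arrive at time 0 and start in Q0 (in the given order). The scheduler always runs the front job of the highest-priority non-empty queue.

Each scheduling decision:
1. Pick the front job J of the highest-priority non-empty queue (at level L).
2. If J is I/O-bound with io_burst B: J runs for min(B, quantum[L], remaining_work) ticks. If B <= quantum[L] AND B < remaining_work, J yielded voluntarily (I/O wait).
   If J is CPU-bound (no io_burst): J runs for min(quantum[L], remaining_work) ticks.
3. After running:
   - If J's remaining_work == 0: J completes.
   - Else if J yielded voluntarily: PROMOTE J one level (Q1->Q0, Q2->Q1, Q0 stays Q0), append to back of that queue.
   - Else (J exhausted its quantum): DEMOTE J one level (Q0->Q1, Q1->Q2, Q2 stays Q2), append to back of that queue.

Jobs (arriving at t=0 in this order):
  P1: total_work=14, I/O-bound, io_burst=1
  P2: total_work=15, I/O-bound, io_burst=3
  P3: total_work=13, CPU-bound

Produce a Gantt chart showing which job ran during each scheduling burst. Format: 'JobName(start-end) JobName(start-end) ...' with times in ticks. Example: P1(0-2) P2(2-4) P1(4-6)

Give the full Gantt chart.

Answer: P1(0-1) P2(1-4) P3(4-7) P1(7-8) P2(8-11) P1(11-12) P2(12-15) P1(15-16) P2(16-19) P1(19-20) P2(20-23) P1(23-24) P1(24-25) P1(25-26) P1(26-27) P1(27-28) P1(28-29) P1(29-30) P1(30-31) P1(31-32) P3(32-38) P3(38-42)

Derivation:
t=0-1: P1@Q0 runs 1, rem=13, I/O yield, promote→Q0. Q0=[P2,P3,P1] Q1=[] Q2=[]
t=1-4: P2@Q0 runs 3, rem=12, I/O yield, promote→Q0. Q0=[P3,P1,P2] Q1=[] Q2=[]
t=4-7: P3@Q0 runs 3, rem=10, quantum used, demote→Q1. Q0=[P1,P2] Q1=[P3] Q2=[]
t=7-8: P1@Q0 runs 1, rem=12, I/O yield, promote→Q0. Q0=[P2,P1] Q1=[P3] Q2=[]
t=8-11: P2@Q0 runs 3, rem=9, I/O yield, promote→Q0. Q0=[P1,P2] Q1=[P3] Q2=[]
t=11-12: P1@Q0 runs 1, rem=11, I/O yield, promote→Q0. Q0=[P2,P1] Q1=[P3] Q2=[]
t=12-15: P2@Q0 runs 3, rem=6, I/O yield, promote→Q0. Q0=[P1,P2] Q1=[P3] Q2=[]
t=15-16: P1@Q0 runs 1, rem=10, I/O yield, promote→Q0. Q0=[P2,P1] Q1=[P3] Q2=[]
t=16-19: P2@Q0 runs 3, rem=3, I/O yield, promote→Q0. Q0=[P1,P2] Q1=[P3] Q2=[]
t=19-20: P1@Q0 runs 1, rem=9, I/O yield, promote→Q0. Q0=[P2,P1] Q1=[P3] Q2=[]
t=20-23: P2@Q0 runs 3, rem=0, completes. Q0=[P1] Q1=[P3] Q2=[]
t=23-24: P1@Q0 runs 1, rem=8, I/O yield, promote→Q0. Q0=[P1] Q1=[P3] Q2=[]
t=24-25: P1@Q0 runs 1, rem=7, I/O yield, promote→Q0. Q0=[P1] Q1=[P3] Q2=[]
t=25-26: P1@Q0 runs 1, rem=6, I/O yield, promote→Q0. Q0=[P1] Q1=[P3] Q2=[]
t=26-27: P1@Q0 runs 1, rem=5, I/O yield, promote→Q0. Q0=[P1] Q1=[P3] Q2=[]
t=27-28: P1@Q0 runs 1, rem=4, I/O yield, promote→Q0. Q0=[P1] Q1=[P3] Q2=[]
t=28-29: P1@Q0 runs 1, rem=3, I/O yield, promote→Q0. Q0=[P1] Q1=[P3] Q2=[]
t=29-30: P1@Q0 runs 1, rem=2, I/O yield, promote→Q0. Q0=[P1] Q1=[P3] Q2=[]
t=30-31: P1@Q0 runs 1, rem=1, I/O yield, promote→Q0. Q0=[P1] Q1=[P3] Q2=[]
t=31-32: P1@Q0 runs 1, rem=0, completes. Q0=[] Q1=[P3] Q2=[]
t=32-38: P3@Q1 runs 6, rem=4, quantum used, demote→Q2. Q0=[] Q1=[] Q2=[P3]
t=38-42: P3@Q2 runs 4, rem=0, completes. Q0=[] Q1=[] Q2=[]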